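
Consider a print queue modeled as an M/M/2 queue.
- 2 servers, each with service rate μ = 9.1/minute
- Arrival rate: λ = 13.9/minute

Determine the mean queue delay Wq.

Traffic intensity: ρ = λ/(cμ) = 13.9/(2×9.1) = 0.7637
Since ρ = 0.7637 < 1, system is stable.
Offered load a = λ/μ = cρ = 13.9/9.1 = 1.5275
P₀ = [ Σₙ₌₀^1 aⁿ/n! + a^2/(2!(1-ρ)) ]⁻¹
Σ = a^0/0! + a^1/1! = 1.0000 + 1.5275 = 2.5275
a^2/(2!(1-ρ)) = 2.33317/(2 × 0.236264) = 4.9376
P₀ = 1/(2.5275 + 4.9376) = 0.1340
Lq = P₀·a^2·ρ / (2!(1-ρ)²) = 0.133956 × 2.33317 × 0.763736 / (2 × 0.0558206) = 2.1381
Wq = Lq/λ = 2.1381/13.9 = 0.1538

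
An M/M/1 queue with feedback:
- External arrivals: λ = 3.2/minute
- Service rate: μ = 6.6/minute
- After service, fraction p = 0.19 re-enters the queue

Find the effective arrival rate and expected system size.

Effective arrival rate: λ_eff = λ/(1-p) = 3.2/(1-0.19) = 3.2/0.81 = 3.950617
ρ = λ_eff/μ = 3.950617/6.6 = 0.598578
L = ρ/(1-ρ) = 0.598578/(1-0.598578) = 1.4911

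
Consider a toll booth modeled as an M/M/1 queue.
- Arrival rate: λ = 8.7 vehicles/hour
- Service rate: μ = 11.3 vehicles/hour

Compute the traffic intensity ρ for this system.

Server utilization: ρ = λ/μ
ρ = 8.7/11.3 = 0.7699
The server is busy 76.99% of the time.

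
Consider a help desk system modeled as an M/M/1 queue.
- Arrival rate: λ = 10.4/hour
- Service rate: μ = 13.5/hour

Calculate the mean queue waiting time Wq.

First, compute utilization: ρ = λ/μ = 10.4/13.5 = 0.7704
For M/M/1: Wq = λ/(μ(μ-λ))
Wq = 10.4/(13.5 × (13.5-10.4))
Wq = 10.4/(13.5 × 3.10)
Wq = 0.2485 hours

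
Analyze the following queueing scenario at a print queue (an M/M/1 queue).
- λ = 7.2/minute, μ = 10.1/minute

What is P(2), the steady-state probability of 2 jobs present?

ρ = λ/μ = 7.2/10.1 = 0.7129
P(n) = (1-ρ)ρⁿ
P(2) = (1-0.7129) × 0.7129^2
P(2) = 0.2871 × 0.5082
P(2) = 0.1459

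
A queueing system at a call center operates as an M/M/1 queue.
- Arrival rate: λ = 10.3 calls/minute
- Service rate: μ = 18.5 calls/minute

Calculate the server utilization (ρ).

Server utilization: ρ = λ/μ
ρ = 10.3/18.5 = 0.5568
The server is busy 55.68% of the time.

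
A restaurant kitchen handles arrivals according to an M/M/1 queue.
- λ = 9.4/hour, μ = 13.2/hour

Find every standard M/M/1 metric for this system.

Step 1: ρ = λ/μ = 9.4/13.2 = 0.7121
Step 2: L = λ/(μ-λ) = 9.4/3.80 = 2.4737
Step 3: Lq = λ²/(μ(μ-λ)) = 88.36/(13.2×3.80) = 1.7616
Step 4: W = 1/(μ-λ) = 1/3.80 = 0.26316
Step 5: Wq = λ/(μ(μ-λ)) = 9.4/(13.2×3.80) = 0.1874
Step 6: P(0) = 1-ρ = 0.2879
Verify: L = λW = 9.4×0.26316 = 2.4737 ✔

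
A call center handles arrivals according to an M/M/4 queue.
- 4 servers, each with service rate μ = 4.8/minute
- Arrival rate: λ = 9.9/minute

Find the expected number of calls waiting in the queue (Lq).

Traffic intensity: ρ = λ/(cμ) = 9.9/(4×4.8) = 0.5156
Since ρ = 0.5156 < 1, system is stable.
Offered load a = λ/μ = cρ = 9.9/4.8 = 2.0625
P₀ = [ Σₙ₌₀^3 aⁿ/n! + a^4/(4!(1-ρ)) ]⁻¹
Σ = a^0/0! + a^1/1! + a^2/2! + a^3/3! = 1.00000 + 2.06250 + 2.12695 + 1.46228 = 6.6517
a^4/(4!(1-ρ)) = 18.0957/(24 × 0.48438) = 1.5566
P₀ = 1/(6.6517 + 1.5566) = 0.1218
Lq = P₀·a^4·ρ / (4!(1-ρ)²) = 0.12183 × 18.0957 × 0.51562 / (24 × 0.23462) = 0.2019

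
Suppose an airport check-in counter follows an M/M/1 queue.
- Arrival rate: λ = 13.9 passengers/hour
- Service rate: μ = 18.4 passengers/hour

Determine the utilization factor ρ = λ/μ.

Server utilization: ρ = λ/μ
ρ = 13.9/18.4 = 0.7554
The server is busy 75.54% of the time.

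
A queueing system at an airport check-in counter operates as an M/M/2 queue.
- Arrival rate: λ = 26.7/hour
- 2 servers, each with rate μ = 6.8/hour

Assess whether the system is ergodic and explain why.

Stability requires ρ = λ/(cμ) < 1
ρ = 26.7/(2 × 6.8) = 26.7/13.60 = 1.9632
Since 1.9632 ≥ 1, the system is UNSTABLE.
Need c > λ/μ = 26.7/6.8 = 3.93.
Minimum servers needed: c = 4.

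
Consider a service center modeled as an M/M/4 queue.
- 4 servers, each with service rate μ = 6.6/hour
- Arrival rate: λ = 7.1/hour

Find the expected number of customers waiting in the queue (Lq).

Traffic intensity: ρ = λ/(cμ) = 7.1/(4×6.6) = 0.2689
Since ρ = 0.2689 < 1, system is stable.
Offered load a = λ/μ = cρ = 7.1/6.6 = 1.0758
P₀ = [ Σₙ₌₀^3 aⁿ/n! + a^4/(4!(1-ρ)) ]⁻¹
Σ = a^0/0! + a^1/1! + a^2/2! + a^3/3! = 1.0000 + 1.0758 + 0.5786 + 0.2075 = 2.8619
a^4/(4!(1-ρ)) = 1.3392/(24 × 0.73106) = 0.07633
P₀ = 1/(2.8619 + 0.07633) = 0.3403
Lq = P₀·a^4·ρ / (4!(1-ρ)²) = 0.340344 × 1.33924 × 0.268939 / (24 × 0.534450) = 0.009557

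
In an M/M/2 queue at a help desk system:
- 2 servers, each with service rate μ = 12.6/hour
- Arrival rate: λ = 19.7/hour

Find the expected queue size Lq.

Traffic intensity: ρ = λ/(cμ) = 19.7/(2×12.6) = 0.7817
Since ρ = 0.7817 < 1, system is stable.
Offered load a = λ/μ = cρ = 19.7/12.6 = 1.5635
P₀ = [ Σₙ₌₀^1 aⁿ/n! + a^2/(2!(1-ρ)) ]⁻¹
Σ = a^0/0! + a^1/1! = 1.0000 + 1.5635 = 2.5635
a^2/(2!(1-ρ)) = 2.44451/(2 × 0.218254) = 5.6001
P₀ = 1/(2.5635 + 5.6001) = 0.1225
Lq = P₀·a^2·ρ / (2!(1-ρ)²) = 0.122494 × 2.44451 × 0.781746 / (2 × 0.0476348) = 2.4571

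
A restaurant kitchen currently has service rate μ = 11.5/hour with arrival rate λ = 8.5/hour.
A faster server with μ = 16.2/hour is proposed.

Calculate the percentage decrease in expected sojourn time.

System 1: ρ₁ = 8.5/11.5 = 0.7391, W₁ = 1/(11.5-8.5) = 0.33333
System 2: ρ₂ = 8.5/16.2 = 0.5247, W₂ = 1/(16.2-8.5) = 0.12987
Improvement: (W₁-W₂)/W₁ = (0.33333-0.12987)/0.33333 = 61.04%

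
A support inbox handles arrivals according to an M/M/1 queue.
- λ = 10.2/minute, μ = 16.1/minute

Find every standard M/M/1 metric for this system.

Step 1: ρ = λ/μ = 10.2/16.1 = 0.6335
Step 2: L = λ/(μ-λ) = 10.2/5.90 = 1.7288
Step 3: Lq = λ²/(μ(μ-λ)) = 104.04/(16.1×5.90) = 1.0953
Step 4: W = 1/(μ-λ) = 1/5.90 = 0.16949
Step 5: Wq = λ/(μ(μ-λ)) = 10.2/(16.1×5.90) = 0.1074
Step 6: P(0) = 1-ρ = 0.3665
Verify: L = λW = 10.2×0.16949 = 1.7288 ✔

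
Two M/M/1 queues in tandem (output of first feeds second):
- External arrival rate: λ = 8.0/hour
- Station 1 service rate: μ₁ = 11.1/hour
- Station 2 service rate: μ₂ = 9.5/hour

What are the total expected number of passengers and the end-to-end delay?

By Jackson's theorem, each station behaves as independent M/M/1.
Station 1: ρ₁ = 8.0/11.1 = 0.7207, L₁ = ρ₁/(1-ρ₁) = λ/(μ₁-λ) = 8.0/3.10 = 2.58065
Station 2: ρ₂ = 8.0/9.5 = 0.8421, L₂ = ρ₂/(1-ρ₂) = λ/(μ₂-λ) = 8.0/1.50 = 5.33333
Total: L = L₁ + L₂ = 2.58065 + 5.33333 = 7.9140
W = L/λ = 7.9140/8.0 = 0.9892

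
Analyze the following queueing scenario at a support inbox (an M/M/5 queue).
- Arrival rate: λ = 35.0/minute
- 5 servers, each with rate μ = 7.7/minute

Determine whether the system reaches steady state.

Stability requires ρ = λ/(cμ) < 1
ρ = 35.0/(5 × 7.7) = 35.0/38.50 = 0.9091
Since 0.9091 < 1, the system is STABLE.
The servers are busy 90.91% of the time.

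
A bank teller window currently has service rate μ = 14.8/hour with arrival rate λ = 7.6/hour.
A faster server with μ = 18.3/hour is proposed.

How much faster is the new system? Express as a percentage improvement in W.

System 1: ρ₁ = 7.6/14.8 = 0.5135, W₁ = 1/(14.8-7.6) = 0.1389
System 2: ρ₂ = 7.6/18.3 = 0.4153, W₂ = 1/(18.3-7.6) = 0.09346
Improvement: (W₁-W₂)/W₁ = (0.1389-0.09346)/0.1389 = 32.71%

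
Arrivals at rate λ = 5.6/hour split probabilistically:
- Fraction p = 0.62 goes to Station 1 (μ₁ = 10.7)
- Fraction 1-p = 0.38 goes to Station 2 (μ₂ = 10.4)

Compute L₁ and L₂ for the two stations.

Effective rates: λ₁ = 5.6×0.62 = 3.472, λ₂ = 5.6×0.38 = 2.128
Station 1: ρ₁ = 3.472/10.7 = 0.3245, L₁ = ρ₁/(1-ρ₁) = 0.3245/(1-0.3245) = 0.4804
Station 2: ρ₂ = 2.128/10.4 = 0.20462, L₂ = ρ₂/(1-ρ₂) = 0.20462/(1-0.20462) = 0.2573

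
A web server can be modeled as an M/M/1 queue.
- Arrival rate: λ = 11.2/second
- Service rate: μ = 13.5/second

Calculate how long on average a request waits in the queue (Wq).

First, compute utilization: ρ = λ/μ = 11.2/13.5 = 0.8296
For M/M/1: Wq = λ/(μ(μ-λ))
Wq = 11.2/(13.5 × (13.5-11.2))
Wq = 11.2/(13.5 × 2.30)
Wq = 0.3607 seconds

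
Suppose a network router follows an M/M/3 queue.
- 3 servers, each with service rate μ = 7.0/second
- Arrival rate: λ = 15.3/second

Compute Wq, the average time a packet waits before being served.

Traffic intensity: ρ = λ/(cμ) = 15.3/(3×7.0) = 0.7286
Since ρ = 0.7286 < 1, system is stable.
Offered load a = λ/μ = cρ = 15.3/7.0 = 2.1857
P₀ = [ Σₙ₌₀^2 aⁿ/n! + a^3/(3!(1-ρ)) ]⁻¹
Σ = a^0/0! + a^1/1! + a^2/2! = 1.0000 + 2.1857 + 2.3887 = 5.5744
a^3/(3!(1-ρ)) = 10.4419/(6 × 0.27143) = 6.4117
P₀ = 1/(5.5744 + 6.4117) = 0.08343
Lq = P₀·a^3·ρ / (3!(1-ρ)²) = 0.083430 × 10.4419 × 0.72857 / (6 × 0.073673) = 1.4359
Wq = Lq/λ = 1.4359/15.3 = 0.09385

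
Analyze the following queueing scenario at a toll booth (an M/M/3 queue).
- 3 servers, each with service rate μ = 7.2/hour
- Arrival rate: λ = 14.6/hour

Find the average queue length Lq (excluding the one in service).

Traffic intensity: ρ = λ/(cμ) = 14.6/(3×7.2) = 0.6759
Since ρ = 0.6759 < 1, system is stable.
Offered load a = λ/μ = cρ = 14.6/7.2 = 2.0278
P₀ = [ Σₙ₌₀^2 aⁿ/n! + a^3/(3!(1-ρ)) ]⁻¹
Σ = a^0/0! + a^1/1! + a^2/2! = 1.0000 + 2.0278 + 2.0559 = 5.0837
a^3/(3!(1-ρ)) = 8.33798/(6 × 0.324074) = 4.2881
P₀ = 1/(5.0837 + 4.2881) = 0.1067
Lq = P₀·a^3·ρ / (3!(1-ρ)²) = 0.10670 × 8.3380 × 0.67593 / (6 × 0.10502) = 0.9543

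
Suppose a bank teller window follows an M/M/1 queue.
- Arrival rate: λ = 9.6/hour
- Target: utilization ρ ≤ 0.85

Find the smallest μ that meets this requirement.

ρ = λ/μ, so μ = λ/ρ
μ ≥ 9.6/0.85 = 11.2941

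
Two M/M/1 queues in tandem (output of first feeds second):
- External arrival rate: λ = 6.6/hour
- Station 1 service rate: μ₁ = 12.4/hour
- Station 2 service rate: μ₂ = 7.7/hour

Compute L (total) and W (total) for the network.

By Jackson's theorem, each station behaves as independent M/M/1.
Station 1: ρ₁ = 6.6/12.4 = 0.5323, L₁ = ρ₁/(1-ρ₁) = λ/(μ₁-λ) = 6.6/5.80 = 1.1379
Station 2: ρ₂ = 6.6/7.7 = 0.8571, L₂ = ρ₂/(1-ρ₂) = λ/(μ₂-λ) = 6.6/1.10 = 6.0000
Total: L = L₁ + L₂ = 1.1379 + 6.0000 = 7.1379
W = L/λ = 7.1379/6.6 = 1.0815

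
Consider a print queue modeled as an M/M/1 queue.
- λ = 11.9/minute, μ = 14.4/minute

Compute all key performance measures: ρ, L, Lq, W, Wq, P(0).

Step 1: ρ = λ/μ = 11.9/14.4 = 0.8264
Step 2: L = λ/(μ-λ) = 11.9/2.50 = 4.7600
Step 3: Lq = λ²/(μ(μ-λ)) = 141.61/(14.4×2.50) = 3.9336
Step 4: W = 1/(μ-λ) = 1/2.50 = 0.4000
Step 5: Wq = λ/(μ(μ-λ)) = 11.9/(14.4×2.50) = 0.3306
Step 6: P(0) = 1-ρ = 0.1736
Verify: L = λW = 11.9×0.4000 = 4.7600 ✔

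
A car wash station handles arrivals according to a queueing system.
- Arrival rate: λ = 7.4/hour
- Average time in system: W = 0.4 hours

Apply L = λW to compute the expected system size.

Little's Law: L = λW
L = 7.4 × 0.4 = 2.9600 cars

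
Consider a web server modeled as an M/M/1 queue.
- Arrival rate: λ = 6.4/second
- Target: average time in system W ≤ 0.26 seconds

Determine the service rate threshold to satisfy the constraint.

For M/M/1: W = 1/(μ-λ)
Need W ≤ 0.26, so 1/(μ-λ) ≤ 0.26
μ - λ ≥ 1/0.26 = 3.8462
μ ≥ 6.4 + 3.8462 = 10.2462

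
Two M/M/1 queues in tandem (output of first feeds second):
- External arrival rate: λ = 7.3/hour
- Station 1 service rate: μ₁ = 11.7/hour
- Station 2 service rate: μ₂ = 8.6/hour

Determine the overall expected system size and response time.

By Jackson's theorem, each station behaves as independent M/M/1.
Station 1: ρ₁ = 7.3/11.7 = 0.6239, L₁ = ρ₁/(1-ρ₁) = λ/(μ₁-λ) = 7.3/4.40 = 1.6591
Station 2: ρ₂ = 7.3/8.6 = 0.8488, L₂ = ρ₂/(1-ρ₂) = λ/(μ₂-λ) = 7.3/1.30 = 5.6154
Total: L = L₁ + L₂ = 1.6591 + 5.6154 = 7.2745
W = L/λ = 7.2745/7.3 = 0.9965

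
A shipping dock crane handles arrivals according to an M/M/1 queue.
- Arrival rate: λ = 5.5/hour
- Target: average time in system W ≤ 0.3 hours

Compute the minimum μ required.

For M/M/1: W = 1/(μ-λ)
Need W ≤ 0.3, so 1/(μ-λ) ≤ 0.3
μ - λ ≥ 1/0.3 = 3.3333
μ ≥ 5.5 + 3.3333 = 8.8333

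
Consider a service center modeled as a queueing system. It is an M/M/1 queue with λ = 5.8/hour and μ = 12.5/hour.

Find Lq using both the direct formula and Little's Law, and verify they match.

Method 1 (direct): Lq = λ²/(μ(μ-λ)) = 33.64/(12.5 × 6.70) = 0.4017

Method 2 (Little's Law):
W = 1/(μ-λ) = 1/6.70 = 0.14925
Wq = W - 1/μ = 0.14925 - 0.080000 = 0.06925
Lq = λWq = 5.8 × 0.06925 = 0.4017 ✔ (matches Method 1)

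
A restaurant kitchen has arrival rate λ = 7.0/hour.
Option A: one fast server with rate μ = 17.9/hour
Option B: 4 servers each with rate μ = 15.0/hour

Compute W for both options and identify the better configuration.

Option A: single server μ = 17.9 (M/M/1)
  ρ_A = 7.0/17.9 = 0.3911
  W_A = 1/(μ-λ) = 1/(17.9-7.0) = 1/10.90 = 0.09174

Option B: 4 servers μ = 15.0 (M/M/4)
  ρ_B = λ/(cμ) = 7.0/(4×15.0) = 0.1167
  Offered load a = λ/μ = cρ = 7.0/15.0 = 0.4667
  P₀ = [ Σₙ₌₀^3 aⁿ/n! + a^4/(4!(1-ρ)) ]⁻¹
  Σ = a^0/0! + a^1/1! + a^2/2! + a^3/3! = 1.0000 + 0.4667 + 0.1089 + 0.01694 = 1.5925
  a^4/(4!(1-ρ)) = 0.04743/(24 × 0.8833) = 0.002237
  P₀ = 1/(1.5925 + 0.002237) = 0.6271
  Lq = P₀·a^4·ρ / (4!(1-ρ)²) = 0.6271 × 0.04743 × 0.1167 / (24 × 0.7803) = 0.0001853
  Wq_B = Lq/λ = 0.000185279/7.0 = 0.000026468
  W_B = Wq_B + 1/μ = 0.000026468 + 0.066667 = 0.06669

Since W_B = 0.06669 < W_A = 0.09174, Option B (multiple servers) has the shorter time in system.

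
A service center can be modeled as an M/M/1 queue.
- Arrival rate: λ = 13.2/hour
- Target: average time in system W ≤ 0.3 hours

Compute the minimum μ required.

For M/M/1: W = 1/(μ-λ)
Need W ≤ 0.3, so 1/(μ-λ) ≤ 0.3
μ - λ ≥ 1/0.3 = 3.3333
μ ≥ 13.2 + 3.3333 = 16.5333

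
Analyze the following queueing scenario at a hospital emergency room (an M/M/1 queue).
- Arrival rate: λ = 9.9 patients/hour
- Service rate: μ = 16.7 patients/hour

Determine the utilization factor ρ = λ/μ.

Server utilization: ρ = λ/μ
ρ = 9.9/16.7 = 0.5928
The server is busy 59.28% of the time.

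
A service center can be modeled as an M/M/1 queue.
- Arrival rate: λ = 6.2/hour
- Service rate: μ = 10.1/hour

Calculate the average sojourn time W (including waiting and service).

First, compute utilization: ρ = λ/μ = 6.2/10.1 = 0.6139
For M/M/1: W = 1/(μ-λ)
W = 1/(10.1-6.2) = 1/3.90
W = 0.2564 hours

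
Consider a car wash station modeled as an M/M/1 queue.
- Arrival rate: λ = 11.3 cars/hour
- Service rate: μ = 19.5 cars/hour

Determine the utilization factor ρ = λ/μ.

Server utilization: ρ = λ/μ
ρ = 11.3/19.5 = 0.5795
The server is busy 57.95% of the time.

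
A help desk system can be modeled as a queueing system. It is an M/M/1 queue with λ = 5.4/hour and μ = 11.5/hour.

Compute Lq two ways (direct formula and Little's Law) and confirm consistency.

Method 1 (direct): Lq = λ²/(μ(μ-λ)) = 29.16/(11.5 × 6.10) = 0.4157

Method 2 (Little's Law):
W = 1/(μ-λ) = 1/6.10 = 0.163934
Wq = W - 1/μ = 0.163934 - 0.0869565 = 0.07698
Lq = λWq = 5.4 × 0.07698 = 0.4157 ✔ (matches Method 1)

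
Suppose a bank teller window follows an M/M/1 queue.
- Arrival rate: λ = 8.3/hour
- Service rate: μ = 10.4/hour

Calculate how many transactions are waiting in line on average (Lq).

ρ = λ/μ = 8.3/10.4 = 0.7981
For M/M/1: Lq = λ²/(μ(μ-λ))
Lq = 68.89/(10.4 × 2.10)
Lq = 3.1543 transactions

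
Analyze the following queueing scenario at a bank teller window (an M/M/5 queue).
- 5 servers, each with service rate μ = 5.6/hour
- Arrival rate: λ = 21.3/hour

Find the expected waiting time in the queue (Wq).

Traffic intensity: ρ = λ/(cμ) = 21.3/(5×5.6) = 0.7607
Since ρ = 0.7607 < 1, system is stable.
Offered load a = λ/μ = cρ = 21.3/5.6 = 3.8036
P₀ = [ Σₙ₌₀^4 aⁿ/n! + a^5/(5!(1-ρ)) ]⁻¹
Σ = a^0/0! + a^1/1! + a^2/2! + a^3/3! + a^4/4! = 1.0000 + 3.8036 + 7.2336 + 9.1711 + 8.7208 = 29.9291
a^5/(5!(1-ρ)) = 796.0821/(120 × 0.2392857) = 27.7243
P₀ = 1/(29.9291 + 27.7243) = 0.01735
Lq = P₀·a^5·ρ / (5!(1-ρ)²) = 0.0173451 × 796.0821 × 0.760714 / (120 × 0.0572577) = 1.5288
Wq = Lq/λ = 1.5288/21.3 = 0.07177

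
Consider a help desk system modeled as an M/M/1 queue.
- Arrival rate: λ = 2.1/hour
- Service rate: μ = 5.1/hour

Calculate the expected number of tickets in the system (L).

ρ = λ/μ = 2.1/5.1 = 0.4118
For M/M/1: L = λ/(μ-λ)
L = 2.1/(5.1-2.1) = 2.1/3.00
L = 0.7000 tickets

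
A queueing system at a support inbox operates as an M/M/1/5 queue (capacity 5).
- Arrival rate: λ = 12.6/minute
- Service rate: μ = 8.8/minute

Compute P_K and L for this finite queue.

ρ = λ/μ = 12.6/8.8 = 1.4318
P₀ = (1-ρ)/(1-ρ^(K+1)) = (1-1.4318)/(1-1.4318^6) = -0.4318/-7.6158 = 0.05670
P_K = P₀×ρ^K = 0.05670 × 1.4318^5 = 0.05670 × 6.0174 = 0.3412
Blocking probability P_5 = 0.3412 (34.12%)
L = ρ[1 - (K+1)ρ^K + Kρ^(K+1)] / [(1-ρ)(1-ρ^(K+1))]
L = 1.4318 × (1 - 6×6.01744 + 5×8.61577) / ((1 - 1.4318) × (1 - 8.61577)) = 3.4720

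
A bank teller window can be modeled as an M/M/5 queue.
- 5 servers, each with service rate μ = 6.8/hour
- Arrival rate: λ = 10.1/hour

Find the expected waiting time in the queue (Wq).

Traffic intensity: ρ = λ/(cμ) = 10.1/(5×6.8) = 0.2971
Since ρ = 0.2971 < 1, system is stable.
Offered load a = λ/μ = cρ = 10.1/6.8 = 1.4853
P₀ = [ Σₙ₌₀^4 aⁿ/n! + a^5/(5!(1-ρ)) ]⁻¹
Σ = a^0/0! + a^1/1! + a^2/2! + a^3/3! + a^4/4! = 1.0000 + 1.4853 + 1.1030 + 0.5461 + 0.2028 = 4.3372
a^5/(5!(1-ρ)) = 7.2287/(120 × 0.7029) = 0.08570
P₀ = 1/(4.3372 + 0.08570) = 0.2261
Lq = P₀·a^5·ρ / (5!(1-ρ)²) = 0.22609 × 7.2287 × 0.29706 / (120 × 0.49413) = 0.008188
Wq = Lq/λ = 0.008188/10.1 = 0.0008107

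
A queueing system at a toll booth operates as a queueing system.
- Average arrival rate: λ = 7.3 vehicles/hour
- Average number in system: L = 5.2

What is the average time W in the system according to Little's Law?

Little's Law: L = λW, so W = L/λ
W = 5.2/7.3 = 0.7123 hours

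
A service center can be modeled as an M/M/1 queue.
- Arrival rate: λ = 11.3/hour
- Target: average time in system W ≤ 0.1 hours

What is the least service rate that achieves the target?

For M/M/1: W = 1/(μ-λ)
Need W ≤ 0.1, so 1/(μ-λ) ≤ 0.1
μ - λ ≥ 1/0.1 = 10.0000
μ ≥ 11.3 + 10.0000 = 21.3000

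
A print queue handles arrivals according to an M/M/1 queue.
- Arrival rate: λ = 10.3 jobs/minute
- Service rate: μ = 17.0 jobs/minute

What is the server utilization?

Server utilization: ρ = λ/μ
ρ = 10.3/17.0 = 0.6059
The server is busy 60.59% of the time.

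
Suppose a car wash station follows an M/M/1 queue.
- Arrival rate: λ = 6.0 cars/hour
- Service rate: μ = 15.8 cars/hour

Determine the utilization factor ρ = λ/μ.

Server utilization: ρ = λ/μ
ρ = 6.0/15.8 = 0.3797
The server is busy 37.97% of the time.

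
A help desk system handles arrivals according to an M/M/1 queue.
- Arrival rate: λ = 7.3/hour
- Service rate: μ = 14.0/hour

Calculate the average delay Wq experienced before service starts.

First, compute utilization: ρ = λ/μ = 7.3/14.0 = 0.5214
For M/M/1: Wq = λ/(μ(μ-λ))
Wq = 7.3/(14.0 × (14.0-7.3))
Wq = 7.3/(14.0 × 6.70)
Wq = 0.07783 hours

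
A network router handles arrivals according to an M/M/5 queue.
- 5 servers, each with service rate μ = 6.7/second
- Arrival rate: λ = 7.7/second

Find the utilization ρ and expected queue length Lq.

Traffic intensity: ρ = λ/(cμ) = 7.7/(5×6.7) = 0.2299
Since ρ = 0.2299 < 1, system is stable.
Offered load a = λ/μ = cρ = 7.7/6.7 = 1.1493
P₀ = [ Σₙ₌₀^4 aⁿ/n! + a^5/(5!(1-ρ)) ]⁻¹
Σ = a^0/0! + a^1/1! + a^2/2! + a^3/3! + a^4/4! = 1.00000 + 1.14925 + 0.660392 + 0.252986 + 0.0726863 = 3.1353
a^5/(5!(1-ρ)) = 2.0048/(120 × 0.7701) = 0.02169
P₀ = 1/(3.1353 + 0.02169) = 0.3168
Lq = P₀·a^5·ρ / (5!(1-ρ)²) = 0.31676 × 2.0048 × 0.22985 / (120 × 0.59313) = 0.002051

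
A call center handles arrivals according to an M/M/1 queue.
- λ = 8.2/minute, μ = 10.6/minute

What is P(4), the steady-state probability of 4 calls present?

ρ = λ/μ = 8.2/10.6 = 0.77358
P(n) = (1-ρ)ρⁿ
P(4) = (1-0.77358) × 0.77358^4
P(4) = 0.22642 × 0.35811
P(4) = 0.08108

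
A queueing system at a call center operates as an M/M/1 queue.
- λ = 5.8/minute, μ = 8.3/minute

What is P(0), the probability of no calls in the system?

ρ = λ/μ = 5.8/8.3 = 0.6988
P(0) = 1 - ρ = 1 - 0.6988 = 0.3012
The server is idle 30.12% of the time.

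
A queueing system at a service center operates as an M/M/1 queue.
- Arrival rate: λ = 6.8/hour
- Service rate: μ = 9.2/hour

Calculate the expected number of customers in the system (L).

ρ = λ/μ = 6.8/9.2 = 0.7391
For M/M/1: L = λ/(μ-λ)
L = 6.8/(9.2-6.8) = 6.8/2.40
L = 2.8333 customers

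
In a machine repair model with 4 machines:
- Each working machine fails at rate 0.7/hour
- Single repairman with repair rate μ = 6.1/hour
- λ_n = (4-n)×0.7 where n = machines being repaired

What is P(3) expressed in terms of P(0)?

P(3)/P(0) = ∏_{i=0}^{3-1} λ_i/μ_{i+1}
= (4-0)×0.7/6.1 × (4-1)×0.7/6.1 × (4-2)×0.7/6.1
= 0.03627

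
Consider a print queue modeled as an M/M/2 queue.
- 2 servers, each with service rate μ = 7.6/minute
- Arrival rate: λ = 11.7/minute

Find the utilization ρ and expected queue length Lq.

Traffic intensity: ρ = λ/(cμ) = 11.7/(2×7.6) = 0.7697
Since ρ = 0.7697 < 1, system is stable.
Offered load a = λ/μ = cρ = 11.7/7.6 = 1.5395
P₀ = [ Σₙ₌₀^1 aⁿ/n! + a^2/(2!(1-ρ)) ]⁻¹
Σ = a^0/0! + a^1/1! = 1.0000 + 1.5395 = 2.5395
a^2/(2!(1-ρ)) = 2.36998/(2 × 0.230263) = 5.1462
P₀ = 1/(2.5395 + 5.1462) = 0.1301
Lq = P₀·a^2·ρ / (2!(1-ρ)²) = 0.13011 × 2.3700 × 0.76974 / (2 × 0.053021) = 2.2383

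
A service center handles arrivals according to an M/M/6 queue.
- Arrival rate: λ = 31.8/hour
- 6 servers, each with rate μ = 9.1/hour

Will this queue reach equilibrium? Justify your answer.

Stability requires ρ = λ/(cμ) < 1
ρ = 31.8/(6 × 9.1) = 31.8/54.60 = 0.5824
Since 0.5824 < 1, the system is STABLE.
The servers are busy 58.24% of the time.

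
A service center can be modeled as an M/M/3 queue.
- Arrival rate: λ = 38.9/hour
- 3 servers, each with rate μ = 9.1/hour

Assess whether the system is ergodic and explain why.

Stability requires ρ = λ/(cμ) < 1
ρ = 38.9/(3 × 9.1) = 38.9/27.30 = 1.4249
Since 1.4249 ≥ 1, the system is UNSTABLE.
Need c > λ/μ = 38.9/9.1 = 4.27.
Minimum servers needed: c = 5.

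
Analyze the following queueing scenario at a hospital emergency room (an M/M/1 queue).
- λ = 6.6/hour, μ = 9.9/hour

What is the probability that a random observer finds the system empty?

ρ = λ/μ = 6.6/9.9 = 0.6667
P(0) = 1 - ρ = 1 - 0.6667 = 0.3333
The server is idle 33.33% of the time.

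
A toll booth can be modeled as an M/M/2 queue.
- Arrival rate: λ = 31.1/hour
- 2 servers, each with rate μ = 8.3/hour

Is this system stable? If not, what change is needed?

Stability requires ρ = λ/(cμ) < 1
ρ = 31.1/(2 × 8.3) = 31.1/16.60 = 1.8735
Since 1.8735 ≥ 1, the system is UNSTABLE.
Need c > λ/μ = 31.1/8.3 = 3.75.
Minimum servers needed: c = 4.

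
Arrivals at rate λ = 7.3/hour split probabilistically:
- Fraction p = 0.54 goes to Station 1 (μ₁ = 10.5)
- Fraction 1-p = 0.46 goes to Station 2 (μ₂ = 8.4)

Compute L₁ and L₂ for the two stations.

Effective rates: λ₁ = 7.3×0.54 = 3.942, λ₂ = 7.3×0.46 = 3.358
Station 1: ρ₁ = 3.942/10.5 = 0.37543, L₁ = ρ₁/(1-ρ₁) = 0.37543/(1-0.37543) = 0.6011
Station 2: ρ₂ = 3.358/8.4 = 0.39976, L₂ = ρ₂/(1-ρ₂) = 0.39976/(1-0.39976) = 0.6660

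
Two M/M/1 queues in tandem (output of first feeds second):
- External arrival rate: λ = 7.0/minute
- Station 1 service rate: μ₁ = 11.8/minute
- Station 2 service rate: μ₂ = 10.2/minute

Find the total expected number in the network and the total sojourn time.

By Jackson's theorem, each station behaves as independent M/M/1.
Station 1: ρ₁ = 7.0/11.8 = 0.5932, L₁ = ρ₁/(1-ρ₁) = λ/(μ₁-λ) = 7.0/4.80 = 1.4583
Station 2: ρ₂ = 7.0/10.2 = 0.6863, L₂ = ρ₂/(1-ρ₂) = λ/(μ₂-λ) = 7.0/3.20 = 2.1875
Total: L = L₁ + L₂ = 1.4583 + 2.1875 = 3.6458
W = L/λ = 3.6458/7.0 = 0.5208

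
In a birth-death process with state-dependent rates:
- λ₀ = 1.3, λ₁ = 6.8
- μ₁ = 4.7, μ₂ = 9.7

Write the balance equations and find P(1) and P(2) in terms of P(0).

Balance equations:
State 0: λ₀P₀ = μ₁P₁ → P₁ = (λ₀/μ₁)P₀ = (1.3/4.7)P₀ = 0.2766P₀
State 1: P₂ = (λ₀λ₁)/(μ₁μ₂)P₀ = (1.3×6.8)/(4.7×9.7)P₀ = 0.1939P₀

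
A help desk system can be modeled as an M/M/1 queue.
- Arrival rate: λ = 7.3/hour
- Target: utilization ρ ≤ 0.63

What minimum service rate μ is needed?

ρ = λ/μ, so μ = λ/ρ
μ ≥ 7.3/0.63 = 11.5873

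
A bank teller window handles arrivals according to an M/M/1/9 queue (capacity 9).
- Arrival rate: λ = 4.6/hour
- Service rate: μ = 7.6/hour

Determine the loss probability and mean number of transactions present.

ρ = λ/μ = 4.6/7.6 = 0.60526
P₀ = (1-ρ)/(1-ρ^(K+1)) = (1-0.60526)/(1-0.60526^10) = 0.39474/0.99340 = 0.3974
P_K = P₀×ρ^K = 0.3974 × 0.60526^9 = 0.3974 × 0.01090 = 0.004332
Blocking probability P_9 = 0.004332 (0.43%)
L = ρ[1 - (K+1)ρ^K + Kρ^(K+1)] / [(1-ρ)(1-ρ^(K+1))]
L = 0.60526 × (1 - 10×0.01090 + 9×0.006598) / ((1 - 0.60526) × (1 - 0.006598)) = 1.4669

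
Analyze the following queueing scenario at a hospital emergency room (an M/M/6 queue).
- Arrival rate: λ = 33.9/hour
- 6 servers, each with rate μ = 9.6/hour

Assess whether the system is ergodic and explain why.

Stability requires ρ = λ/(cμ) < 1
ρ = 33.9/(6 × 9.6) = 33.9/57.60 = 0.5885
Since 0.5885 < 1, the system is STABLE.
The servers are busy 58.85% of the time.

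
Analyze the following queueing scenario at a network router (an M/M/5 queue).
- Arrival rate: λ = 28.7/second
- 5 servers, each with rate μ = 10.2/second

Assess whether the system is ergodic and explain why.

Stability requires ρ = λ/(cμ) < 1
ρ = 28.7/(5 × 10.2) = 28.7/51.00 = 0.5627
Since 0.5627 < 1, the system is STABLE.
The servers are busy 56.27% of the time.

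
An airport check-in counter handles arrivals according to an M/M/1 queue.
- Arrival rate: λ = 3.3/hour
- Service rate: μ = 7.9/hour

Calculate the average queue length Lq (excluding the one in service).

ρ = λ/μ = 3.3/7.9 = 0.4177
For M/M/1: Lq = λ²/(μ(μ-λ))
Lq = 10.89/(7.9 × 4.60)
Lq = 0.2997 passengers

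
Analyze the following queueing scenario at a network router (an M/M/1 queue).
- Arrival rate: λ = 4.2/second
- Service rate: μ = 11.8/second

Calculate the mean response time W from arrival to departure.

First, compute utilization: ρ = λ/μ = 4.2/11.8 = 0.3559
For M/M/1: W = 1/(μ-λ)
W = 1/(11.8-4.2) = 1/7.60
W = 0.1316 seconds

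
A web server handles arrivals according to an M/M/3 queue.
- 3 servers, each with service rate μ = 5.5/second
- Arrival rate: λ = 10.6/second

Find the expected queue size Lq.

Traffic intensity: ρ = λ/(cμ) = 10.6/(3×5.5) = 0.6424
Since ρ = 0.6424 < 1, system is stable.
Offered load a = λ/μ = cρ = 10.6/5.5 = 1.9273
P₀ = [ Σₙ₌₀^2 aⁿ/n! + a^3/(3!(1-ρ)) ]⁻¹
Σ = a^0/0! + a^1/1! + a^2/2! = 1.0000 + 1.9273 + 1.8572 = 4.7845
a^3/(3!(1-ρ)) = 7.1586/(6 × 0.35758) = 3.3366
P₀ = 1/(4.7845 + 3.3366) = 0.1231
Lq = P₀·a^3·ρ / (3!(1-ρ)²) = 0.12314 × 7.1586 × 0.64242 / (6 × 0.12786) = 0.7382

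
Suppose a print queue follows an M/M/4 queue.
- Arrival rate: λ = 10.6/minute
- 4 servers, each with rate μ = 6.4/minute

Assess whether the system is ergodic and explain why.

Stability requires ρ = λ/(cμ) < 1
ρ = 10.6/(4 × 6.4) = 10.6/25.60 = 0.4141
Since 0.4141 < 1, the system is STABLE.
The servers are busy 41.41% of the time.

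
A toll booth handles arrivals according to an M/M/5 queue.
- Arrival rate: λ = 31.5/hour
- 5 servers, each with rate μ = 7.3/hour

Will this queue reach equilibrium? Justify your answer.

Stability requires ρ = λ/(cμ) < 1
ρ = 31.5/(5 × 7.3) = 31.5/36.50 = 0.8630
Since 0.8630 < 1, the system is STABLE.
The servers are busy 86.30% of the time.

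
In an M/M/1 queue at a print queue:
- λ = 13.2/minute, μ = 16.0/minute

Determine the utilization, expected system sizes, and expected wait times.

Step 1: ρ = λ/μ = 13.2/16.0 = 0.8250
Step 2: L = λ/(μ-λ) = 13.2/2.80 = 4.7143
Step 3: Lq = λ²/(μ(μ-λ)) = 174.24/(16.0×2.80) = 3.8893
Step 4: W = 1/(μ-λ) = 1/2.80 = 0.357143
Step 5: Wq = λ/(μ(μ-λ)) = 13.2/(16.0×2.80) = 0.2946
Step 6: P(0) = 1-ρ = 0.1750
Verify: L = λW = 13.2×0.357143 = 4.7143 ✔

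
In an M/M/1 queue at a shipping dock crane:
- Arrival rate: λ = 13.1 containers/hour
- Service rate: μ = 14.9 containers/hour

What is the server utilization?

Server utilization: ρ = λ/μ
ρ = 13.1/14.9 = 0.8792
The server is busy 87.92% of the time.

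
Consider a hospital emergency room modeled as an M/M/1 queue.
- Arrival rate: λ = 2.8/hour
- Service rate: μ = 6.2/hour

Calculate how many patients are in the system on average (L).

ρ = λ/μ = 2.8/6.2 = 0.4516
For M/M/1: L = λ/(μ-λ)
L = 2.8/(6.2-2.8) = 2.8/3.40
L = 0.8235 patients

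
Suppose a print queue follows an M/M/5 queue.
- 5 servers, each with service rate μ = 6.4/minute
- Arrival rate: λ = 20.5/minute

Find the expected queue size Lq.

Traffic intensity: ρ = λ/(cμ) = 20.5/(5×6.4) = 0.6406
Since ρ = 0.6406 < 1, system is stable.
Offered load a = λ/μ = cρ = 20.5/6.4 = 3.2031
P₀ = [ Σₙ₌₀^4 aⁿ/n! + a^5/(5!(1-ρ)) ]⁻¹
Σ = a^0/0! + a^1/1! + a^2/2! + a^3/3! + a^4/4! = 1.0000 + 3.2031 + 5.1300 + 5.4773 + 4.3862 = 19.1966
a^5/(5!(1-ρ)) = 337.1859/(120 × 0.359375) = 7.8188
P₀ = 1/(19.1966 + 7.8188) = 0.03702
Lq = P₀·a^5·ρ / (5!(1-ρ)²) = 0.037016 × 337.1859 × 0.64062 / (120 × 0.12915) = 0.5159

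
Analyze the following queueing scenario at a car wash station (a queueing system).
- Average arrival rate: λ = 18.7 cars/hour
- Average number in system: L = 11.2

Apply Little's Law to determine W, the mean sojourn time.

Little's Law: L = λW, so W = L/λ
W = 11.2/18.7 = 0.5989 hours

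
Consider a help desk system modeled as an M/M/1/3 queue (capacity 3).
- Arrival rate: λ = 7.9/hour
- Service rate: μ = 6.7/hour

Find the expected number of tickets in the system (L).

ρ = λ/μ = 7.9/6.7 = 1.1791
P₀ = (1-ρ)/(1-ρ^(K+1)) = (1-1.1791)/(1-1.1791^4) = -0.1791/-0.9329 = 0.1920
P_K = P₀×ρ^K = 0.1920 × 1.1791^3 = 0.1920 × 1.6393 = 0.3147
L = ρ[1 - (K+1)ρ^K + Kρ^(K+1)] / [(1-ρ)(1-ρ^(K+1))]
L = 1.1791 × (1 - 4×1.639275 + 3×1.932870) / ((1 - 1.1791) × (1 - 1.932870)) = 1.7044 tickets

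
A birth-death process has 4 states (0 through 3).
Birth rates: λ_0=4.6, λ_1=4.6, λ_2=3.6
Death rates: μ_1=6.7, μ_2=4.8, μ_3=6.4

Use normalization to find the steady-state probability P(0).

Ratios P(n)/P(0) = (λ₀···λₙ₋₁)/(μ₁···μₙ):
P(1)/P(0) = (4.6)/(6.7) = 0.68657
P(2)/P(0) = (4.6×4.6)/(6.7×4.8) = 0.65796
P(3)/P(0) = (4.6×4.6×3.6)/(6.7×4.8×6.4) = 0.37010

Normalization: ∑ P(n) = 1
P(0) × (1.0000 + 0.68657 + 0.65796 + 0.37010) = 1
P(0) × 2.7146 = 1
P(0) = 1/2.7146 = 0.3684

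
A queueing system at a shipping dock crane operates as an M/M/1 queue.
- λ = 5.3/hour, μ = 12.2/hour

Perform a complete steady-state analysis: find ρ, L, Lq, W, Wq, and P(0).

Step 1: ρ = λ/μ = 5.3/12.2 = 0.4344
Step 2: L = λ/(μ-λ) = 5.3/6.90 = 0.7681
Step 3: Lq = λ²/(μ(μ-λ)) = 28.09/(12.2×6.90) = 0.3337
Step 4: W = 1/(μ-λ) = 1/6.90 = 0.14493
Step 5: Wq = λ/(μ(μ-λ)) = 5.3/(12.2×6.90) = 0.06296
Step 6: P(0) = 1-ρ = 0.5656
Verify: L = λW = 5.3×0.14493 = 0.7681 ✔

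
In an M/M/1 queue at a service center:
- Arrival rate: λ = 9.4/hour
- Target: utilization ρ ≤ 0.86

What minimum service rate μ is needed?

ρ = λ/μ, so μ = λ/ρ
μ ≥ 9.4/0.86 = 10.9302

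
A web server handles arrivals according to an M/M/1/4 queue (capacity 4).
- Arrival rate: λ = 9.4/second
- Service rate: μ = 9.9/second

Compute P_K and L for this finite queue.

ρ = λ/μ = 9.4/9.9 = 0.9495
P₀ = (1-ρ)/(1-ρ^(K+1)) = (1-0.9495)/(1-0.9495^5) = 0.05050/0.2283 = 0.2212
P_K = P₀×ρ^K = 0.2212 × 0.9495^4 = 0.2212 × 0.8128 = 0.1798
Blocking probability P_4 = 0.1798 (17.98%)
L = ρ[1 - (K+1)ρ^K + Kρ^(K+1)] / [(1-ρ)(1-ρ^(K+1))]
L = 0.9495 × (1 - 5×0.812793 + 4×0.771747) / ((1 - 0.9495) × (1 - 0.771747)) = 1.8965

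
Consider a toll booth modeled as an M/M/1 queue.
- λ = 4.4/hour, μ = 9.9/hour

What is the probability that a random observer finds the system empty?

ρ = λ/μ = 4.4/9.9 = 0.4444
P(0) = 1 - ρ = 1 - 0.4444 = 0.5556
The server is idle 55.56% of the time.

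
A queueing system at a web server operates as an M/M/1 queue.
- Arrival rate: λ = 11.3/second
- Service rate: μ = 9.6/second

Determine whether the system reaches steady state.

Stability requires ρ = λ/(cμ) < 1
ρ = 11.3/(1 × 9.6) = 11.3/9.60 = 1.1771
Since 1.1771 ≥ 1, the system is UNSTABLE.
Queue grows without bound. Need μ > λ = 11.3.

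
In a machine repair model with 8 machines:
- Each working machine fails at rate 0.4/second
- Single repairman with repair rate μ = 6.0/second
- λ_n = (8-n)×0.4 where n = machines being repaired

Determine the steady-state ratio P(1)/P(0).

P(1)/P(0) = ∏_{i=0}^{1-1} λ_i/μ_{i+1}
= (8-0)×0.4/6.0
= 0.5333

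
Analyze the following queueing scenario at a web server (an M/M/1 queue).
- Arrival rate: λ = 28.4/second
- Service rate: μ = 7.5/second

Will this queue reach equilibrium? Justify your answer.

Stability requires ρ = λ/(cμ) < 1
ρ = 28.4/(1 × 7.5) = 28.4/7.50 = 3.7867
Since 3.7867 ≥ 1, the system is UNSTABLE.
Queue grows without bound. Need μ > λ = 28.4.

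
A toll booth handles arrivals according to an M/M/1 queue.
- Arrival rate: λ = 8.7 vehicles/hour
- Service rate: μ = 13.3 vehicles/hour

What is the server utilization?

Server utilization: ρ = λ/μ
ρ = 8.7/13.3 = 0.6541
The server is busy 65.41% of the time.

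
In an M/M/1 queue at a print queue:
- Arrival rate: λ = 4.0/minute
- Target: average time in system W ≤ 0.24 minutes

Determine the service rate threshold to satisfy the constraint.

For M/M/1: W = 1/(μ-λ)
Need W ≤ 0.24, so 1/(μ-λ) ≤ 0.24
μ - λ ≥ 1/0.24 = 4.1667
μ ≥ 4.0 + 4.1667 = 8.1667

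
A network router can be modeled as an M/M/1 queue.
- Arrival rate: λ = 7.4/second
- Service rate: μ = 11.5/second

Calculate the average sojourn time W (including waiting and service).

First, compute utilization: ρ = λ/μ = 7.4/11.5 = 0.6435
For M/M/1: W = 1/(μ-λ)
W = 1/(11.5-7.4) = 1/4.10
W = 0.2439 seconds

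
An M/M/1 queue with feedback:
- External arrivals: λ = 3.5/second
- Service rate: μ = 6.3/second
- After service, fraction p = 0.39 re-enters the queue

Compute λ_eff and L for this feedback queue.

Effective arrival rate: λ_eff = λ/(1-p) = 3.5/(1-0.39) = 3.5/0.61 = 5.737705
ρ = λ_eff/μ = 5.737705/6.3 = 0.910747
L = ρ/(1-ρ) = 0.910747/(1-0.910747) = 10.2041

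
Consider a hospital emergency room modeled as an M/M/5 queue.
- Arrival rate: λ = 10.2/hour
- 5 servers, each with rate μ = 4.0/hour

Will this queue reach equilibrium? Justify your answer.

Stability requires ρ = λ/(cμ) < 1
ρ = 10.2/(5 × 4.0) = 10.2/20.00 = 0.5100
Since 0.5100 < 1, the system is STABLE.
The servers are busy 51.00% of the time.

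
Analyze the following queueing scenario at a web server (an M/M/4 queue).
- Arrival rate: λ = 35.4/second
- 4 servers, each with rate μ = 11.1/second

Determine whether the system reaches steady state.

Stability requires ρ = λ/(cμ) < 1
ρ = 35.4/(4 × 11.1) = 35.4/44.40 = 0.7973
Since 0.7973 < 1, the system is STABLE.
The servers are busy 79.73% of the time.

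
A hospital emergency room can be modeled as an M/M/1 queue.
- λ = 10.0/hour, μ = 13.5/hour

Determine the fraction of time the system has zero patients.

ρ = λ/μ = 10.0/13.5 = 0.7407
P(0) = 1 - ρ = 1 - 0.7407 = 0.2593
The server is idle 25.93% of the time.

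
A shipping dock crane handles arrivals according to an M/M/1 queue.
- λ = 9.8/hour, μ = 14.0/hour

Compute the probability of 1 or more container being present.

ρ = λ/μ = 9.8/14.0 = 0.7000
P(N ≥ n) = ρⁿ
P(N ≥ 1) = 0.7000^1
P(N ≥ 1) = 0.7000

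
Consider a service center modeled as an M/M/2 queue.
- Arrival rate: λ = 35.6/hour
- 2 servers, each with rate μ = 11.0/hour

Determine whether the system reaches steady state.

Stability requires ρ = λ/(cμ) < 1
ρ = 35.6/(2 × 11.0) = 35.6/22.00 = 1.6182
Since 1.6182 ≥ 1, the system is UNSTABLE.
Need c > λ/μ = 35.6/11.0 = 3.24.
Minimum servers needed: c = 4.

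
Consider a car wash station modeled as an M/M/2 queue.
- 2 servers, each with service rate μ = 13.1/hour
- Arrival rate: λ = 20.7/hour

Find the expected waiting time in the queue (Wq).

Traffic intensity: ρ = λ/(cμ) = 20.7/(2×13.1) = 0.7901
Since ρ = 0.7901 < 1, system is stable.
Offered load a = λ/μ = cρ = 20.7/13.1 = 1.5802
P₀ = [ Σₙ₌₀^1 aⁿ/n! + a^2/(2!(1-ρ)) ]⁻¹
Σ = a^0/0! + a^1/1! = 1.0000 + 1.5802 = 2.5802
a^2/(2!(1-ρ)) = 2.49688/(2 × 0.209924) = 5.9471
P₀ = 1/(2.5802 + 5.9471) = 0.1173
Lq = P₀·a^2·ρ / (2!(1-ρ)²) = 0.1172708 × 2.496882 × 0.7900763 / (2 × 0.04406794) = 2.6248
Wq = Lq/λ = 2.6248/20.7 = 0.1268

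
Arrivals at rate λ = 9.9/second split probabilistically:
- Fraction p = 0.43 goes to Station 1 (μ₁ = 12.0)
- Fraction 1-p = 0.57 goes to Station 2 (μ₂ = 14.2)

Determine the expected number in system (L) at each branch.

Effective rates: λ₁ = 9.9×0.43 = 4.257, λ₂ = 9.9×0.57 = 5.643
Station 1: ρ₁ = 4.257/12.0 = 0.35475, L₁ = ρ₁/(1-ρ₁) = 0.35475/(1-0.35475) = 0.5498
Station 2: ρ₂ = 5.643/14.2 = 0.3974, L₂ = ρ₂/(1-ρ₂) = 0.3974/(1-0.3974) = 0.6595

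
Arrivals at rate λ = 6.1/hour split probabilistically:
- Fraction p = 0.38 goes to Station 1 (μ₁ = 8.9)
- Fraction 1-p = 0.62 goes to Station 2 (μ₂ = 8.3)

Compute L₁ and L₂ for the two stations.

Effective rates: λ₁ = 6.1×0.38 = 2.318, λ₂ = 6.1×0.62 = 3.782
Station 1: ρ₁ = 2.318/8.9 = 0.26045, L₁ = ρ₁/(1-ρ₁) = 0.26045/(1-0.26045) = 0.3522
Station 2: ρ₂ = 3.782/8.3 = 0.45566, L₂ = ρ₂/(1-ρ₂) = 0.45566/(1-0.45566) = 0.8371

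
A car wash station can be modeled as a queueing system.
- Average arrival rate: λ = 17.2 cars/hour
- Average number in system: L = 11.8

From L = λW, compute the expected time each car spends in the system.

Little's Law: L = λW, so W = L/λ
W = 11.8/17.2 = 0.6860 hours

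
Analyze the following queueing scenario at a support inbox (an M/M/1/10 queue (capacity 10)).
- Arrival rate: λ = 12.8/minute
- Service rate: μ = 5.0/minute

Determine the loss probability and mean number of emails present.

ρ = λ/μ = 12.8/5.0 = 2.5600
P₀ = (1-ρ)/(1-ρ^(K+1)) = (1-2.5600)/(1-2.5600^11) = -1.5600/-30947.5010 = 0.00005041
P_K = P₀×ρ^K = 0.00005041 × 2.5600^10 = 0.00005041 × 12089.2582 = 0.6094
Blocking probability P_10 = 0.6094 (60.94%)
L = ρ[1 - (K+1)ρ^K + Kρ^(K+1)] / [(1-ρ)(1-ρ^(K+1))]
L = 2.5600 × (1 - 11×12089.2582 + 10×30948.5010) / ((1 - 2.5600) × (1 - 30948.5010)) = 9.3593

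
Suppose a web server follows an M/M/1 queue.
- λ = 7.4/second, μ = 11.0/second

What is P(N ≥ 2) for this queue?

ρ = λ/μ = 7.4/11.0 = 0.67273
P(N ≥ n) = ρⁿ
P(N ≥ 2) = 0.67273^2
P(N ≥ 2) = 0.4526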